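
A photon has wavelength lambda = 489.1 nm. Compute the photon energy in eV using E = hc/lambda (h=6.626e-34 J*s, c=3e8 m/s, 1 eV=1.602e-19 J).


E = hc / lambda
= (6.626e-34)(3e8) / (489.1e-9)
= 1.9878e-25 / 4.8910e-07
= 4.0642e-19 J
Converting to eV: 4.0642e-19 / 1.602e-19
= 2.537 eV

2.537


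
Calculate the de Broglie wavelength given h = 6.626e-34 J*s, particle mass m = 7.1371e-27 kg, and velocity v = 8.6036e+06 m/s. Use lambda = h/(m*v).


lambda = h / (m * v)
= 6.626e-34 / (7.1371e-27 * 8.6036e+06)
= 6.626e-34 / 6.1405e-20
= 1.0791e-14 m

1.0791e-14


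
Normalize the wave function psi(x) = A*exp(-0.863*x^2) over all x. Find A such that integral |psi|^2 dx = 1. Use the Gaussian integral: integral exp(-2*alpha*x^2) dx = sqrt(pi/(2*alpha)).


integral |psi|^2 dx = A^2 * sqrt(pi/(2*alpha)) = 1
A^2 = sqrt(2*alpha/pi)
= sqrt(2 * 0.863 / pi)
= 0.741217
A = sqrt(0.741217)
= 0.8609

0.8609


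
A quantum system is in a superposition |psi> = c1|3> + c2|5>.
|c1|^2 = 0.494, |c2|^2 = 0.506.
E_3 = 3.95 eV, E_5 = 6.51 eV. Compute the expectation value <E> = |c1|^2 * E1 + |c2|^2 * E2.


<E> = |c1|^2 * E1 + |c2|^2 * E2
= 0.494 * 3.95 + 0.506 * 6.51
= 1.9513 + 3.2941
= 5.2454 eV

5.2454


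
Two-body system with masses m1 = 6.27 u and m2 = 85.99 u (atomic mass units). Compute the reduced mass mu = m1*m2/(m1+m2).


mu = m1 * m2 / (m1 + m2)
= 6.27 * 85.99 / (6.27 + 85.99)
= 539.1573 / 92.26
= 5.8439 u

5.8439


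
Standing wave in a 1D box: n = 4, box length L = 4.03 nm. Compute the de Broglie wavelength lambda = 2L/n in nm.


lambda = 2L / n
= 2 * 4.03 / 4
= 8.06 / 4
= 2.015 nm

2.015


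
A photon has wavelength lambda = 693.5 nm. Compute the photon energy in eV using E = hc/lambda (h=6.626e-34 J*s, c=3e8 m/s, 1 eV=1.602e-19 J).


E = hc / lambda
= (6.626e-34)(3e8) / (693.5e-9)
= 1.9878e-25 / 6.9350e-07
= 2.8663e-19 J
Converting to eV: 2.8663e-19 / 1.602e-19
= 1.7892 eV

1.7892


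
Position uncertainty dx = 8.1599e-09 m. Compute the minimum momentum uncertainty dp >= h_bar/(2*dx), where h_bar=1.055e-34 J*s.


dp = h_bar / (2 * dx)
= 1.055e-34 / (2 * 8.1599e-09)
= 1.055e-34 / 1.6320e-08
= 6.4645e-27 kg*m/s

6.4645e-27


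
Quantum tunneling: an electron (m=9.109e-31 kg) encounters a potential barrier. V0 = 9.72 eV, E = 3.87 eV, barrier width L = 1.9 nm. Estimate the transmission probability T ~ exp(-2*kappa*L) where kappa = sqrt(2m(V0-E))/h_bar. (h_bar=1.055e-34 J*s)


V0 - E = 5.85 eV = 9.3717e-19 J
kappa = sqrt(2 * m * (V0-E)) / h_bar
= sqrt(2 * 9.109e-31 * 9.3717e-19) / 1.055e-34
= 1.2385e+10 /m
2*kappa*L = 2 * 1.2385e+10 * 1.9e-9
= 47.0642
T = exp(-47.0642) = 3.633105e-21

3.633105e-21


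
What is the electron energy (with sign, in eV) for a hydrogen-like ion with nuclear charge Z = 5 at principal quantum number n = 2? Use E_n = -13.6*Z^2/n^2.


E_n = -13.6 * Z^2 / n^2
= -13.6 * 5^2 / 2^2
= -13.6 * 25 / 4
= -85.0 eV

-85.0


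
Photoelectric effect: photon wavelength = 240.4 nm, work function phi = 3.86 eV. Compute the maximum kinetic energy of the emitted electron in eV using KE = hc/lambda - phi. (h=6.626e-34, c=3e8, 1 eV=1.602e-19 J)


E_photon = hc / lambda
= (6.626e-34)(3e8) / (240.4e-9)
= 8.2687e-19 J
= 5.1615 eV
KE = E_photon - phi
= 5.1615 - 3.86
= 1.3015 eV

1.3015


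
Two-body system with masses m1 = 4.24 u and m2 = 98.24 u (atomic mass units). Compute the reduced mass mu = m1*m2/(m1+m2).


mu = m1 * m2 / (m1 + m2)
= 4.24 * 98.24 / (4.24 + 98.24)
= 416.5376 / 102.48
= 4.0646 u

4.0646


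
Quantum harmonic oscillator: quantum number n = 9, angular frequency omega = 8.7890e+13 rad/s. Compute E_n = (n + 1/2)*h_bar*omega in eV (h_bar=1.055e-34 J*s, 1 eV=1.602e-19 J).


E = (n + 1/2) * h_bar * omega
= (9 + 0.5) * 1.055e-34 * 8.7890e+13
= 9.5 * 9.2724e-21
= 8.8088e-20 J
= 0.5499 eV

0.5499


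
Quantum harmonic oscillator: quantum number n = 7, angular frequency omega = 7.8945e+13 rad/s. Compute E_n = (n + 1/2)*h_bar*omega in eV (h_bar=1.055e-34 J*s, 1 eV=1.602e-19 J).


E = (n + 1/2) * h_bar * omega
= (7 + 0.5) * 1.055e-34 * 7.8945e+13
= 7.5 * 8.3287e-21
= 6.2465e-20 J
= 0.3899 eV

0.3899


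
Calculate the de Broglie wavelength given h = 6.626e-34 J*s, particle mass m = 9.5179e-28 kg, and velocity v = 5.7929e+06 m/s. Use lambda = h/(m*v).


lambda = h / (m * v)
= 6.626e-34 / (9.5179e-28 * 5.7929e+06)
= 6.626e-34 / 5.5136e-21
= 1.2018e-13 m

1.2018e-13


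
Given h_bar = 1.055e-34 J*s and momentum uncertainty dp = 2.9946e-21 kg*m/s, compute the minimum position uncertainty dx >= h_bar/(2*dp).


dx = h_bar / (2 * dp)
= 1.055e-34 / (2 * 2.9946e-21)
= 1.055e-34 / 5.9892e-21
= 1.7615e-14 m

1.7615e-14


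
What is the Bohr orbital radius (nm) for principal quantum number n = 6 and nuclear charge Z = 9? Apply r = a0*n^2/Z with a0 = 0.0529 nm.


r = a0 * n^2 / Z
= 0.0529 * 6^2 / 9
= 0.0529 * 36 / 9
= 0.2116 nm

0.2116


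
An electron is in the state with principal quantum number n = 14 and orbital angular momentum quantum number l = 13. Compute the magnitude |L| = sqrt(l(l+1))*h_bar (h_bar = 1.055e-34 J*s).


L = sqrt(l*(l+1)) * h_bar
= sqrt(13 * 14) * 1.055e-34
= sqrt(182) * 1.055e-34
= 13.4907 * 1.055e-34
= 1.4233e-33 J*s

1.4233e-33


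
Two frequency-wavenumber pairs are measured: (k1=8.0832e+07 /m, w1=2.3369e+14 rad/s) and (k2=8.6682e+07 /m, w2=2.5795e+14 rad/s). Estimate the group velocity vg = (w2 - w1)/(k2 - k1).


vg = (w2 - w1) / (k2 - k1)
= (2.5795e+14 - 2.3369e+14) / (8.6682e+07 - 8.0832e+07)
= 2.4260e+13 / 5.8500e+06
= 4.1470e+06 m/s

4.1470e+06


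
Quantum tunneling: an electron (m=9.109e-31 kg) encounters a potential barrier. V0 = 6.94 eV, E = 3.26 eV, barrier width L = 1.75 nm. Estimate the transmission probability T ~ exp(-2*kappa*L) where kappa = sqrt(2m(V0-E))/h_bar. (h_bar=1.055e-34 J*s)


V0 - E = 3.68 eV = 5.8954e-19 J
kappa = sqrt(2 * m * (V0-E)) / h_bar
= sqrt(2 * 9.109e-31 * 5.8954e-19) / 1.055e-34
= 9.8232e+09 /m
2*kappa*L = 2 * 9.8232e+09 * 1.75e-9
= 34.3812
T = exp(-34.3812) = 1.170664e-15

1.170664e-15


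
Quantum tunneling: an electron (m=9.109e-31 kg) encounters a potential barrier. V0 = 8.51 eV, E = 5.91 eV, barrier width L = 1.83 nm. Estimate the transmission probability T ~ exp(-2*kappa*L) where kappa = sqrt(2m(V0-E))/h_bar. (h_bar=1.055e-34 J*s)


V0 - E = 2.6 eV = 4.1652e-19 J
kappa = sqrt(2 * m * (V0-E)) / h_bar
= sqrt(2 * 9.109e-31 * 4.1652e-19) / 1.055e-34
= 8.2569e+09 /m
2*kappa*L = 2 * 8.2569e+09 * 1.83e-9
= 30.2202
T = exp(-30.2202) = 7.508391e-14

7.508391e-14


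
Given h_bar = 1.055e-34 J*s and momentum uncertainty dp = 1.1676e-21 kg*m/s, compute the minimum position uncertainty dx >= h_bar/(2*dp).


dx = h_bar / (2 * dp)
= 1.055e-34 / (2 * 1.1676e-21)
= 1.055e-34 / 2.3352e-21
= 4.5178e-14 m

4.5178e-14


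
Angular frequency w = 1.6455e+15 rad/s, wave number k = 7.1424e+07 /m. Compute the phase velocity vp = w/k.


vp = w / k
= 1.6455e+15 / 7.1424e+07
= 2.3038e+07 m/s

2.3038e+07


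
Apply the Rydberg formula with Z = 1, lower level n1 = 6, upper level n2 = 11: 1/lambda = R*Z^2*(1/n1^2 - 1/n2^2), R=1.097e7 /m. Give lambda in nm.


1/lambda = R * Z^2 * (1/n1^2 - 1/n2^2)
= 1.097e7 * 1^2 * (1/6^2 - 1/11^2)
= 1.097e7 * 1 * (0.027778 - 0.008264)
= 2.1406e+05 /m
lambda = 1 / 2.1406e+05
= 4671.5642 nm

4671.5642


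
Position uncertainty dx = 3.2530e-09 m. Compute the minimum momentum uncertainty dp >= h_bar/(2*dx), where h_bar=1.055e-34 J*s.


dp = h_bar / (2 * dx)
= 1.055e-34 / (2 * 3.2530e-09)
= 1.055e-34 / 6.5060e-09
= 1.6216e-26 kg*m/s

1.6216e-26


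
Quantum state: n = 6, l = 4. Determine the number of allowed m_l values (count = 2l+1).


m_l ranges from -l to +l in integer steps
So m_l goes from -4 to +4
Count = 2l + 1 = 2*4 + 1
= 9

9


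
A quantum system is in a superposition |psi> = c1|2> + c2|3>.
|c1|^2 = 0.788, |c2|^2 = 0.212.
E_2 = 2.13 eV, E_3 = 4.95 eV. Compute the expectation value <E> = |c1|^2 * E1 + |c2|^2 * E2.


<E> = |c1|^2 * E1 + |c2|^2 * E2
= 0.788 * 2.13 + 0.212 * 4.95
= 1.6784 + 1.0494
= 2.7278 eV

2.7278


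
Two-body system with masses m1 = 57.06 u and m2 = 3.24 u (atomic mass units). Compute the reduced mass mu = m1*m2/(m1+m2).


mu = m1 * m2 / (m1 + m2)
= 57.06 * 3.24 / (57.06 + 3.24)
= 184.8744 / 60.3
= 3.0659 u

3.0659


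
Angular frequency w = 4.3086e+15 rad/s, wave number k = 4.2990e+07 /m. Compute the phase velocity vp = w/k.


vp = w / k
= 4.3086e+15 / 4.2990e+07
= 1.0022e+08 m/s

1.0022e+08


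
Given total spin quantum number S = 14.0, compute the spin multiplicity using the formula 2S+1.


Spin multiplicity = 2S + 1
= 2 * 14.0 + 1
= 28.0 + 1
= 29

29


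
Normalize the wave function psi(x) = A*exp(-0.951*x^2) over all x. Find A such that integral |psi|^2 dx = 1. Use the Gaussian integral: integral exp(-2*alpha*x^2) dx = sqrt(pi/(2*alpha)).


integral |psi|^2 dx = A^2 * sqrt(pi/(2*alpha)) = 1
A^2 = sqrt(2*alpha/pi)
= sqrt(2 * 0.951 / pi)
= 0.778091
A = sqrt(0.778091)
= 0.8821

0.8821


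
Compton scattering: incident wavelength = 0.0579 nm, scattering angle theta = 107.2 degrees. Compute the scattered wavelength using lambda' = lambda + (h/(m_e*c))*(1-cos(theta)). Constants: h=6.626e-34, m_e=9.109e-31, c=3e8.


Compton wavelength: h/(m_e*c) = 2.4247e-12 m
d_lambda = 2.4247e-12 * (1 - cos(107.2 deg))
= 2.4247e-12 * 1.295708
= 3.1417e-12 m = 0.003142 nm
lambda' = 0.0579 + 0.003142
= 0.061042 nm

0.061042


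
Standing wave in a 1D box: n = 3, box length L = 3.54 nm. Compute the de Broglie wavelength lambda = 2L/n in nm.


lambda = 2L / n
= 2 * 3.54 / 3
= 7.08 / 3
= 2.36 nm

2.36


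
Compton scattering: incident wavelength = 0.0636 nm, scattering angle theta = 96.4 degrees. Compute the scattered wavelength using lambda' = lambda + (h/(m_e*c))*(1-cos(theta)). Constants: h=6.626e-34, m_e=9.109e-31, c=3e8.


Compton wavelength: h/(m_e*c) = 2.4247e-12 m
d_lambda = 2.4247e-12 * (1 - cos(96.4 deg))
= 2.4247e-12 * 1.111469
= 2.6950e-12 m = 0.002695 nm
lambda' = 0.0636 + 0.002695
= 0.066295 nm

0.066295


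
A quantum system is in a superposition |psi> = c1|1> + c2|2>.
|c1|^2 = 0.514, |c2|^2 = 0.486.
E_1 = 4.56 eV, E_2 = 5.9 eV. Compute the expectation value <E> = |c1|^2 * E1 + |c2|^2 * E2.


<E> = |c1|^2 * E1 + |c2|^2 * E2
= 0.514 * 4.56 + 0.486 * 5.9
= 2.3438 + 2.8674
= 5.2112 eV

5.2112


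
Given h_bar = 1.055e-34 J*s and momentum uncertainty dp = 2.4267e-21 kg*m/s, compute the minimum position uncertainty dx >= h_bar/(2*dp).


dx = h_bar / (2 * dp)
= 1.055e-34 / (2 * 2.4267e-21)
= 1.055e-34 / 4.8534e-21
= 2.1737e-14 m

2.1737e-14


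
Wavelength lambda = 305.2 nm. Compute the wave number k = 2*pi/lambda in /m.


k = 2 * pi / lambda
= 6.2832 / (305.2e-9)
= 6.2832 / 3.0520e-07
= 2.0587e+07 /m

2.0587e+07


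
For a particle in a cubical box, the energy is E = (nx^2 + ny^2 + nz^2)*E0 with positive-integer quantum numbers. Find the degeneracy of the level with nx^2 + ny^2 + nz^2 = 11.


Enumerate all (nx, ny, nz) with nx^2 + ny^2 + nz^2 = 11:
(1,1,3)
(1,3,1)
(3,1,1)
Total degeneracy = 3

3


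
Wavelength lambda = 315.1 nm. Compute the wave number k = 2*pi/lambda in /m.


k = 2 * pi / lambda
= 6.2832 / (315.1e-9)
= 6.2832 / 3.1510e-07
= 1.9940e+07 /m

1.9940e+07


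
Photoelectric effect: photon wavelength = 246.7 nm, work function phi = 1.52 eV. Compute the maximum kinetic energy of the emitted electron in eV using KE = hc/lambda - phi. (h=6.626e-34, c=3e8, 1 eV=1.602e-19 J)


E_photon = hc / lambda
= (6.626e-34)(3e8) / (246.7e-9)
= 8.0576e-19 J
= 5.0297 eV
KE = E_photon - phi
= 5.0297 - 1.52
= 3.5097 eV

3.5097


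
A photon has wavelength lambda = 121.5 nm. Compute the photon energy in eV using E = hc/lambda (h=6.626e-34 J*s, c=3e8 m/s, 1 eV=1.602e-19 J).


E = hc / lambda
= (6.626e-34)(3e8) / (121.5e-9)
= 1.9878e-25 / 1.2150e-07
= 1.6360e-18 J
Converting to eV: 1.6360e-18 / 1.602e-19
= 10.2125 eV

10.2125


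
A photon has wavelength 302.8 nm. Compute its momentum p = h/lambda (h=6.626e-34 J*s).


p = h / lambda
= 6.626e-34 / (302.8e-9)
= 6.626e-34 / 3.0280e-07
= 2.1882e-27 kg*m/s

2.1882e-27


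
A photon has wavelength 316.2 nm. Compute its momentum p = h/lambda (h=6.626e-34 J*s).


p = h / lambda
= 6.626e-34 / (316.2e-9)
= 6.626e-34 / 3.1620e-07
= 2.0955e-27 kg*m/s

2.0955e-27


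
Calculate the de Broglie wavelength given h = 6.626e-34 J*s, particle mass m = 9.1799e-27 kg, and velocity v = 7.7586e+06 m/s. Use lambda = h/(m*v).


lambda = h / (m * v)
= 6.626e-34 / (9.1799e-27 * 7.7586e+06)
= 6.626e-34 / 7.1223e-20
= 9.3032e-15 m

9.3032e-15


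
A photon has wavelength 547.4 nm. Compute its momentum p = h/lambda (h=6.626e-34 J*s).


p = h / lambda
= 6.626e-34 / (547.4e-9)
= 6.626e-34 / 5.4740e-07
= 1.2104e-27 kg*m/s

1.2104e-27


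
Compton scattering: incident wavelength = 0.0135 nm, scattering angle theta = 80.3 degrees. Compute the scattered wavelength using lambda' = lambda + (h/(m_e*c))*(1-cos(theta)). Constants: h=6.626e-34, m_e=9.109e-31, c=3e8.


Compton wavelength: h/(m_e*c) = 2.4247e-12 m
d_lambda = 2.4247e-12 * (1 - cos(80.3 deg))
= 2.4247e-12 * 0.831511
= 2.0162e-12 m = 0.002016 nm
lambda' = 0.0135 + 0.002016
= 0.015516 nm

0.015516


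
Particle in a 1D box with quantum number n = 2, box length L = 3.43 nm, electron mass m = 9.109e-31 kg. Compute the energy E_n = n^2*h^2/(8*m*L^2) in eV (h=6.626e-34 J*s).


E = n^2 * h^2 / (8 * m * L^2)
= 2^2 * (6.626e-34)^2 / (8 * 9.109e-31 * (3.43e-9)^2)
= 4 * 4.3904e-67 / (8 * 9.109e-31 * 1.1765e-17)
= 2.0484e-20 J
= 0.1279 eV

0.1279


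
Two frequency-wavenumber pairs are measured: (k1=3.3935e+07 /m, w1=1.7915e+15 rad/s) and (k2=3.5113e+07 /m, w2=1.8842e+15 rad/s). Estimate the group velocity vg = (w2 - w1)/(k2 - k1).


vg = (w2 - w1) / (k2 - k1)
= (1.8842e+15 - 1.7915e+15) / (3.5113e+07 - 3.3935e+07)
= 9.2700e+13 / 1.1780e+06
= 7.8693e+07 m/s

7.8693e+07


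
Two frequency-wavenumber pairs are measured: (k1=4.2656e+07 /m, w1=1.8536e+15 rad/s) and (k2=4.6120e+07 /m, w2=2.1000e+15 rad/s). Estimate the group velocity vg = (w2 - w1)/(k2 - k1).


vg = (w2 - w1) / (k2 - k1)
= (2.1000e+15 - 1.8536e+15) / (4.6120e+07 - 4.2656e+07)
= 2.4640e+14 / 3.4640e+06
= 7.1132e+07 m/s

7.1132e+07


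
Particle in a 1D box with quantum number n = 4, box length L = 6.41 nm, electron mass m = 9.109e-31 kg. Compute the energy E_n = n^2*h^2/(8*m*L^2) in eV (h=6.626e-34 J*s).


E = n^2 * h^2 / (8 * m * L^2)
= 4^2 * (6.626e-34)^2 / (8 * 9.109e-31 * (6.41e-9)^2)
= 16 * 4.3904e-67 / (8 * 9.109e-31 * 4.1088e-17)
= 2.3461e-20 J
= 0.1464 eV

0.1464


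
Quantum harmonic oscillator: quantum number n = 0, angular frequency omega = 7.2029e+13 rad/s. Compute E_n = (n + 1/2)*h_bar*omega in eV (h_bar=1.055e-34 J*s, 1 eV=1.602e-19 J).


E = (n + 1/2) * h_bar * omega
= (0 + 0.5) * 1.055e-34 * 7.2029e+13
= 0.5 * 7.5991e-21
= 3.7995e-21 J
= 0.0237 eV

0.0237


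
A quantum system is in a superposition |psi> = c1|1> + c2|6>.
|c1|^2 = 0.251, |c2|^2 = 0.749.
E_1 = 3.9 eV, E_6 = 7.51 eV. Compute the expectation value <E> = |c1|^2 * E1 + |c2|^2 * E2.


<E> = |c1|^2 * E1 + |c2|^2 * E2
= 0.251 * 3.9 + 0.749 * 7.51
= 0.9789 + 5.625
= 6.6039 eV

6.6039


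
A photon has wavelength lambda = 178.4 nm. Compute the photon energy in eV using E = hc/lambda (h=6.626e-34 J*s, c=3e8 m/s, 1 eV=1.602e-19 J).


E = hc / lambda
= (6.626e-34)(3e8) / (178.4e-9)
= 1.9878e-25 / 1.7840e-07
= 1.1142e-18 J
Converting to eV: 1.1142e-18 / 1.602e-19
= 6.9553 eV

6.9553


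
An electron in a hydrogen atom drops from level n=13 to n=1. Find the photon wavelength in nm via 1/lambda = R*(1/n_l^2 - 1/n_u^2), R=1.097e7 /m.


1/lambda = R * (1/n_l^2 - 1/n_u^2)
= 1.097e7 * (1/1^2 - 1/13^2)
= 1.097e7 * (1.0 - 0.005917)
= 1.097e7 * 0.994083
= 1.0905e+07 /m
lambda = 1 / 1.0905e+07 = 91.7003 nm

91.7003


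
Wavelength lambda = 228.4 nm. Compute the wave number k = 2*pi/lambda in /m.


k = 2 * pi / lambda
= 6.2832 / (228.4e-9)
= 6.2832 / 2.2840e-07
= 2.7510e+07 /m

2.7510e+07


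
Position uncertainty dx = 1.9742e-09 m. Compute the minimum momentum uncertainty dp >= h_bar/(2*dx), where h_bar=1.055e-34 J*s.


dp = h_bar / (2 * dx)
= 1.055e-34 / (2 * 1.9742e-09)
= 1.055e-34 / 3.9484e-09
= 2.6720e-26 kg*m/s

2.6720e-26


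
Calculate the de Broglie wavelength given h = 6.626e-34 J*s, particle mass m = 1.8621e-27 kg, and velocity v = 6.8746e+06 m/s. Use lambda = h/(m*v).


lambda = h / (m * v)
= 6.626e-34 / (1.8621e-27 * 6.8746e+06)
= 6.626e-34 / 1.2801e-20
= 5.1761e-14 m

5.1761e-14


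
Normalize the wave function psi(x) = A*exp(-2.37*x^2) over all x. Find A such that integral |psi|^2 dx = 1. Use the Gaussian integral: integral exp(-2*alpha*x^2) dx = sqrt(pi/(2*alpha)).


integral |psi|^2 dx = A^2 * sqrt(pi/(2*alpha)) = 1
A^2 = sqrt(2*alpha/pi)
= sqrt(2 * 2.37 / pi)
= 1.228328
A = sqrt(1.228328)
= 1.1083

1.1083


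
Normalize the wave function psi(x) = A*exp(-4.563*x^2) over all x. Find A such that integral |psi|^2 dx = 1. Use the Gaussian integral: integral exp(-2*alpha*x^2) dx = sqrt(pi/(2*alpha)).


integral |psi|^2 dx = A^2 * sqrt(pi/(2*alpha)) = 1
A^2 = sqrt(2*alpha/pi)
= sqrt(2 * 4.563 / pi)
= 1.704376
A = sqrt(1.704376)
= 1.3055

1.3055


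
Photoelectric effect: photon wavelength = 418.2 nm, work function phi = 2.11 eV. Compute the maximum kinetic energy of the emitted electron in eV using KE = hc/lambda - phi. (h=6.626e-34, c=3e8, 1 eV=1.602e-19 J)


E_photon = hc / lambda
= (6.626e-34)(3e8) / (418.2e-9)
= 4.7532e-19 J
= 2.9671 eV
KE = E_photon - phi
= 2.9671 - 2.11
= 0.8571 eV

0.8571


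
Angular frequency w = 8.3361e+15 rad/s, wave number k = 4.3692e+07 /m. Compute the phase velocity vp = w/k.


vp = w / k
= 8.3361e+15 / 4.3692e+07
= 1.9079e+08 m/s

1.9079e+08


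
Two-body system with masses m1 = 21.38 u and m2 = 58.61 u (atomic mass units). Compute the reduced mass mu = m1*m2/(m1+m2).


mu = m1 * m2 / (m1 + m2)
= 21.38 * 58.61 / (21.38 + 58.61)
= 1253.0818 / 79.99
= 15.6655 u

15.6655


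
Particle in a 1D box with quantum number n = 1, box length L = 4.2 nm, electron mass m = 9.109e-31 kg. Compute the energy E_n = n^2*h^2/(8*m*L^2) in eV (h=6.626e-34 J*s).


E = n^2 * h^2 / (8 * m * L^2)
= 1^2 * (6.626e-34)^2 / (8 * 9.109e-31 * (4.2e-9)^2)
= 1 * 4.3904e-67 / (8 * 9.109e-31 * 1.7640e-17)
= 3.4154e-21 J
= 0.0213 eV

0.0213


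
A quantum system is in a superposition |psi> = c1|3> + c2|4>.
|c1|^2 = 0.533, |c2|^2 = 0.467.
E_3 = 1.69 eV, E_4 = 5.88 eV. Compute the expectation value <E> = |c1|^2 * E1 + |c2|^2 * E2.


<E> = |c1|^2 * E1 + |c2|^2 * E2
= 0.533 * 1.69 + 0.467 * 5.88
= 0.9008 + 2.746
= 3.6467 eV

3.6467


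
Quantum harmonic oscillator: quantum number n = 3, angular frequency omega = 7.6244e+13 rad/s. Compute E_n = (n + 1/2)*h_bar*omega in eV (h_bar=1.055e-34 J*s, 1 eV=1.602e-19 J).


E = (n + 1/2) * h_bar * omega
= (3 + 0.5) * 1.055e-34 * 7.6244e+13
= 3.5 * 8.0437e-21
= 2.8153e-20 J
= 0.1757 eV

0.1757


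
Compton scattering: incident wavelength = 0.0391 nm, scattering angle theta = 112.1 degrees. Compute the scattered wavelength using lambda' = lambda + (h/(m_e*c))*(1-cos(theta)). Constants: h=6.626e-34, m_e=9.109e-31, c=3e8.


Compton wavelength: h/(m_e*c) = 2.4247e-12 m
d_lambda = 2.4247e-12 * (1 - cos(112.1 deg))
= 2.4247e-12 * 1.376224
= 3.3369e-12 m = 0.003337 nm
lambda' = 0.0391 + 0.003337
= 0.042437 nm

0.042437


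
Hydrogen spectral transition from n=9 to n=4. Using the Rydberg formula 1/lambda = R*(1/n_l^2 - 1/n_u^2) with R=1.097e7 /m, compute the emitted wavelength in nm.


1/lambda = R * (1/n_l^2 - 1/n_u^2)
= 1.097e7 * (1/4^2 - 1/9^2)
= 1.097e7 * (0.0625 - 0.012346)
= 1.097e7 * 0.050154
= 5.5019e+05 /m
lambda = 1 / 5.5019e+05 = 1817.5444 nm

1817.5444


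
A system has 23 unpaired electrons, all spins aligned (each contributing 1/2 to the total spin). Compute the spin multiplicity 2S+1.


Total spin S = N * (1/2) = 23 * 0.5 = 11.5
Spin multiplicity = 2S + 1
= 2 * 11.5 + 1
= 24

24


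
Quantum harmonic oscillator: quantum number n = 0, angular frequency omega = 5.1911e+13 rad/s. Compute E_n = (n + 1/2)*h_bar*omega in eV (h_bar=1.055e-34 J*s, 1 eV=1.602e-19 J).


E = (n + 1/2) * h_bar * omega
= (0 + 0.5) * 1.055e-34 * 5.1911e+13
= 0.5 * 5.4766e-21
= 2.7383e-21 J
= 0.0171 eV

0.0171


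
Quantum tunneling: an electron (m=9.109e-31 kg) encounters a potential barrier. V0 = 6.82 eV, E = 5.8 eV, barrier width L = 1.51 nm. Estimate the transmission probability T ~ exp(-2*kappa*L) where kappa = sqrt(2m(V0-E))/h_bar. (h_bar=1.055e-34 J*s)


V0 - E = 1.02 eV = 1.6340e-19 J
kappa = sqrt(2 * m * (V0-E)) / h_bar
= sqrt(2 * 9.109e-31 * 1.6340e-19) / 1.055e-34
= 5.1717e+09 /m
2*kappa*L = 2 * 5.1717e+09 * 1.51e-9
= 15.6184
T = exp(-15.6184) = 1.648241e-07

1.648241e-07


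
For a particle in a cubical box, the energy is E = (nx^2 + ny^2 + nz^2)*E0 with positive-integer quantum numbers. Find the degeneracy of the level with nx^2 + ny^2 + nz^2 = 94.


Enumerate all (nx, ny, nz) with nx^2 + ny^2 + nz^2 = 94:
(2,3,9)
(2,9,3)
(3,2,9)
(3,6,7)
(3,7,6)
(3,9,2)
(6,3,7)
(6,7,3)
(7,3,6)
(7,6,3)
(9,2,3)
(9,3,2)
Total degeneracy = 12

12


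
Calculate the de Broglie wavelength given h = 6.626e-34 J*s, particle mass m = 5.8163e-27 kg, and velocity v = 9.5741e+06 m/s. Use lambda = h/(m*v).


lambda = h / (m * v)
= 6.626e-34 / (5.8163e-27 * 9.5741e+06)
= 6.626e-34 / 5.5686e-20
= 1.1899e-14 m

1.1899e-14


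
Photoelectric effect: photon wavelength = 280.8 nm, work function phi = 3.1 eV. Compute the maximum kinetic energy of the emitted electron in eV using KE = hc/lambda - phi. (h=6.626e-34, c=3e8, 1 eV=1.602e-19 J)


E_photon = hc / lambda
= (6.626e-34)(3e8) / (280.8e-9)
= 7.0791e-19 J
= 4.4189 eV
KE = E_photon - phi
= 4.4189 - 3.1
= 1.3189 eV

1.3189


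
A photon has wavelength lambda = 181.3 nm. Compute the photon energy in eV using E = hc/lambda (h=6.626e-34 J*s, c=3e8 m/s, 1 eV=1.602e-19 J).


E = hc / lambda
= (6.626e-34)(3e8) / (181.3e-9)
= 1.9878e-25 / 1.8130e-07
= 1.0964e-18 J
Converting to eV: 1.0964e-18 / 1.602e-19
= 6.844 eV

6.844


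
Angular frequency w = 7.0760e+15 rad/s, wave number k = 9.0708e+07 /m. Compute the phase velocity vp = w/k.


vp = w / k
= 7.0760e+15 / 9.0708e+07
= 7.8009e+07 m/s

7.8009e+07


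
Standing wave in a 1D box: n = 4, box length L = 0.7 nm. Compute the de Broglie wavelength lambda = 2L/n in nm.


lambda = 2L / n
= 2 * 0.7 / 4
= 1.4 / 4
= 0.35 nm

0.35


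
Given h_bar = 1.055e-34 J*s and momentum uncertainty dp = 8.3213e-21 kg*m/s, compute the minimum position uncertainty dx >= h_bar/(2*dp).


dx = h_bar / (2 * dp)
= 1.055e-34 / (2 * 8.3213e-21)
= 1.055e-34 / 1.6643e-20
= 6.3392e-15 m

6.3392e-15


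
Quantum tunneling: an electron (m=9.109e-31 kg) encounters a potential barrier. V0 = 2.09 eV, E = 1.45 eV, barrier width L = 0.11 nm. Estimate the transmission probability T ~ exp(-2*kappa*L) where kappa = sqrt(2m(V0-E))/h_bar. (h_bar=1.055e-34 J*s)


V0 - E = 0.64 eV = 1.0253e-19 J
kappa = sqrt(2 * m * (V0-E)) / h_bar
= sqrt(2 * 9.109e-31 * 1.0253e-19) / 1.055e-34
= 4.0966e+09 /m
2*kappa*L = 2 * 4.0966e+09 * 0.11e-9
= 0.9012
T = exp(-0.9012) = 4.060647e-01

4.060647e-01


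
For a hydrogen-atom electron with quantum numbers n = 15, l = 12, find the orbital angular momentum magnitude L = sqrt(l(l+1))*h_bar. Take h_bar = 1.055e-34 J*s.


L = sqrt(l*(l+1)) * h_bar
= sqrt(12 * 13) * 1.055e-34
= sqrt(156) * 1.055e-34
= 12.49 * 1.055e-34
= 1.3177e-33 J*s

1.3177e-33


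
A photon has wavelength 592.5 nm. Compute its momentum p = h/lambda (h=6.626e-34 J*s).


p = h / lambda
= 6.626e-34 / (592.5e-9)
= 6.626e-34 / 5.9250e-07
= 1.1183e-27 kg*m/s

1.1183e-27


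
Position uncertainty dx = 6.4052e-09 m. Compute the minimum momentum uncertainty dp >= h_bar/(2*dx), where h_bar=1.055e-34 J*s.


dp = h_bar / (2 * dx)
= 1.055e-34 / (2 * 6.4052e-09)
= 1.055e-34 / 1.2810e-08
= 8.2355e-27 kg*m/s

8.2355e-27


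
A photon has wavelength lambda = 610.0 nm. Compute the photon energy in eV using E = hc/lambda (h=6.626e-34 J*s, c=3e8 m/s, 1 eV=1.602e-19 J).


E = hc / lambda
= (6.626e-34)(3e8) / (610.0e-9)
= 1.9878e-25 / 6.1000e-07
= 3.2587e-19 J
Converting to eV: 3.2587e-19 / 1.602e-19
= 2.0341 eV

2.0341


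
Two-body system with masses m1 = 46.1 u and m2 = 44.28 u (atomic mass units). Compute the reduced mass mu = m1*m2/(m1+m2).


mu = m1 * m2 / (m1 + m2)
= 46.1 * 44.28 / (46.1 + 44.28)
= 2041.308 / 90.38
= 22.5858 u

22.5858


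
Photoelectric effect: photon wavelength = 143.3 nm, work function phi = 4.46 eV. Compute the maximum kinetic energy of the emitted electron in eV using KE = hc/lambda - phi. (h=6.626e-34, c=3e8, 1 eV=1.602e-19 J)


E_photon = hc / lambda
= (6.626e-34)(3e8) / (143.3e-9)
= 1.3872e-18 J
= 8.6589 eV
KE = E_photon - phi
= 8.6589 - 4.46
= 4.1989 eV

4.1989


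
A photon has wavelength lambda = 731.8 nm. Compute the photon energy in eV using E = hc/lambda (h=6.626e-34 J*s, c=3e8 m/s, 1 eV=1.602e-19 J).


E = hc / lambda
= (6.626e-34)(3e8) / (731.8e-9)
= 1.9878e-25 / 7.3180e-07
= 2.7163e-19 J
Converting to eV: 2.7163e-19 / 1.602e-19
= 1.6956 eV

1.6956


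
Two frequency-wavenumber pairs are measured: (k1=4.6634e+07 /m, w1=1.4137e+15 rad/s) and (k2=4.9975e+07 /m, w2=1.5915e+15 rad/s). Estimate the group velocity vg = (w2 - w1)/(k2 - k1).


vg = (w2 - w1) / (k2 - k1)
= (1.5915e+15 - 1.4137e+15) / (4.9975e+07 - 4.6634e+07)
= 1.7780e+14 / 3.3410e+06
= 5.3218e+07 m/s

5.3218e+07


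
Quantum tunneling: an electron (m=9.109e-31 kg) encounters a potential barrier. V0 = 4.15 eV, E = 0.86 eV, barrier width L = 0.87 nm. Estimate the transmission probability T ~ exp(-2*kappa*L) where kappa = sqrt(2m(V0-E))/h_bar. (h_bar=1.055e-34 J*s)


V0 - E = 3.29 eV = 5.2706e-19 J
kappa = sqrt(2 * m * (V0-E)) / h_bar
= sqrt(2 * 9.109e-31 * 5.2706e-19) / 1.055e-34
= 9.2881e+09 /m
2*kappa*L = 2 * 9.2881e+09 * 0.87e-9
= 16.1613
T = exp(-16.1613) = 9.577139e-08

9.577139e-08


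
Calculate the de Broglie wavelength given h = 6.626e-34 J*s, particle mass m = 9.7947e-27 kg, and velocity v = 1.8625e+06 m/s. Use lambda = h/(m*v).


lambda = h / (m * v)
= 6.626e-34 / (9.7947e-27 * 1.8625e+06)
= 6.626e-34 / 1.8243e-20
= 3.6322e-14 m

3.6322e-14


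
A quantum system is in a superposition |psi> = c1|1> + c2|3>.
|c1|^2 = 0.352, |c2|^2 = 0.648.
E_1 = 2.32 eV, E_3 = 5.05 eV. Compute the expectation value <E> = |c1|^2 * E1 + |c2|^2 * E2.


<E> = |c1|^2 * E1 + |c2|^2 * E2
= 0.352 * 2.32 + 0.648 * 5.05
= 0.8166 + 3.2724
= 4.089 eV

4.089


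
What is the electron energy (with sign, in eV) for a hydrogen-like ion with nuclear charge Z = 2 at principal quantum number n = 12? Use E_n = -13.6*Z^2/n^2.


E_n = -13.6 * Z^2 / n^2
= -13.6 * 2^2 / 12^2
= -13.6 * 4 / 144
= -0.3778 eV

-0.3778


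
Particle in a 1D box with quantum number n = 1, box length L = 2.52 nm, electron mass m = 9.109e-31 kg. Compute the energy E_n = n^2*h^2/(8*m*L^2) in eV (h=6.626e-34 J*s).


E = n^2 * h^2 / (8 * m * L^2)
= 1^2 * (6.626e-34)^2 / (8 * 9.109e-31 * (2.52e-9)^2)
= 1 * 4.3904e-67 / (8 * 9.109e-31 * 6.3504e-18)
= 9.4873e-21 J
= 0.0592 eV

0.0592


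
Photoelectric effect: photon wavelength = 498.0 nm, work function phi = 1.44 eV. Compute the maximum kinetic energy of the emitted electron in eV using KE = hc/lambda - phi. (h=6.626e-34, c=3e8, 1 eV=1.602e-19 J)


E_photon = hc / lambda
= (6.626e-34)(3e8) / (498.0e-9)
= 3.9916e-19 J
= 2.4916 eV
KE = E_photon - phi
= 2.4916 - 1.44
= 1.0516 eV

1.0516


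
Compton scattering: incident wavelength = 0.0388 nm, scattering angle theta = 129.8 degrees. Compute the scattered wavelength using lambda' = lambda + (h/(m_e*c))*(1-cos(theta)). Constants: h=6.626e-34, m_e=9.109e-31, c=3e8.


Compton wavelength: h/(m_e*c) = 2.4247e-12 m
d_lambda = 2.4247e-12 * (1 - cos(129.8 deg))
= 2.4247e-12 * 1.64011
= 3.9768e-12 m = 0.003977 nm
lambda' = 0.0388 + 0.003977
= 0.042777 nm

0.042777


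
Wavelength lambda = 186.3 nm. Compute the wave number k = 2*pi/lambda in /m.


k = 2 * pi / lambda
= 6.2832 / (186.3e-9)
= 6.2832 / 1.8630e-07
= 3.3726e+07 /m

3.3726e+07


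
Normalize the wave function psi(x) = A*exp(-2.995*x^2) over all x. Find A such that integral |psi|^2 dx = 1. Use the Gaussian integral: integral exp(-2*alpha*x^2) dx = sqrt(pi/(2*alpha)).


integral |psi|^2 dx = A^2 * sqrt(pi/(2*alpha)) = 1
A^2 = sqrt(2*alpha/pi)
= sqrt(2 * 2.995 / pi)
= 1.380824
A = sqrt(1.380824)
= 1.1751

1.1751


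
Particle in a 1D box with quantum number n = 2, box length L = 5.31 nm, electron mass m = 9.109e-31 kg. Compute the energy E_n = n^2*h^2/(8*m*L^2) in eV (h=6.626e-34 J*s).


E = n^2 * h^2 / (8 * m * L^2)
= 2^2 * (6.626e-34)^2 / (8 * 9.109e-31 * (5.31e-9)^2)
= 4 * 4.3904e-67 / (8 * 9.109e-31 * 2.8196e-17)
= 8.5470e-21 J
= 0.0534 eV

0.0534


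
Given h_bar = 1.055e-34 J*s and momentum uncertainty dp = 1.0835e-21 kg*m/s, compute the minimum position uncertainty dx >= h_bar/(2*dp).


dx = h_bar / (2 * dp)
= 1.055e-34 / (2 * 1.0835e-21)
= 1.055e-34 / 2.1670e-21
= 4.8685e-14 m

4.8685e-14


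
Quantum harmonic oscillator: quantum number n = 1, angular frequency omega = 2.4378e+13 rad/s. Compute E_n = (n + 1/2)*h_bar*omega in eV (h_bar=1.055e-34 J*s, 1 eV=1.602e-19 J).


E = (n + 1/2) * h_bar * omega
= (1 + 0.5) * 1.055e-34 * 2.4378e+13
= 1.5 * 2.5719e-21
= 3.8578e-21 J
= 0.0241 eV

0.0241


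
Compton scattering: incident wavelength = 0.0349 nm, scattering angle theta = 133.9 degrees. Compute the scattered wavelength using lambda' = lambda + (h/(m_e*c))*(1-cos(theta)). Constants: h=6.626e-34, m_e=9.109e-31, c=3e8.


Compton wavelength: h/(m_e*c) = 2.4247e-12 m
d_lambda = 2.4247e-12 * (1 - cos(133.9 deg))
= 2.4247e-12 * 1.693402
= 4.1060e-12 m = 0.004106 nm
lambda' = 0.0349 + 0.004106
= 0.039006 nm

0.039006


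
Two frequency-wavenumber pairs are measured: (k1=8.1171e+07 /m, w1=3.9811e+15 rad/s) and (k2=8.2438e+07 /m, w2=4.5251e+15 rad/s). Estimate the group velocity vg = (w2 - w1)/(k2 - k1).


vg = (w2 - w1) / (k2 - k1)
= (4.5251e+15 - 3.9811e+15) / (8.2438e+07 - 8.1171e+07)
= 5.4400e+14 / 1.2670e+06
= 4.2936e+08 m/s

4.2936e+08


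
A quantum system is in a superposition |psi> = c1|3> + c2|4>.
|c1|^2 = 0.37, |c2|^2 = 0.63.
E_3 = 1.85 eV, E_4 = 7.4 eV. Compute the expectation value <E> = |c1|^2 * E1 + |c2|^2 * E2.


<E> = |c1|^2 * E1 + |c2|^2 * E2
= 0.37 * 1.85 + 0.63 * 7.4
= 0.6845 + 4.662
= 5.3465 eV

5.3465


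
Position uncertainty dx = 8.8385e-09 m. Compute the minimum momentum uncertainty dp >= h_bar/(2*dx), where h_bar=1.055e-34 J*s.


dp = h_bar / (2 * dx)
= 1.055e-34 / (2 * 8.8385e-09)
= 1.055e-34 / 1.7677e-08
= 5.9682e-27 kg*m/s

5.9682e-27


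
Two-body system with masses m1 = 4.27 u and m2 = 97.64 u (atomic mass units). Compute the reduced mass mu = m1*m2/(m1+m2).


mu = m1 * m2 / (m1 + m2)
= 4.27 * 97.64 / (4.27 + 97.64)
= 416.9228 / 101.91
= 4.0911 u

4.0911


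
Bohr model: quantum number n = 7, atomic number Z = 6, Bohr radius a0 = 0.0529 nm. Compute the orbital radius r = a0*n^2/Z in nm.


r = a0 * n^2 / Z
= 0.0529 * 7^2 / 6
= 0.0529 * 49 / 6
= 0.432 nm

0.432


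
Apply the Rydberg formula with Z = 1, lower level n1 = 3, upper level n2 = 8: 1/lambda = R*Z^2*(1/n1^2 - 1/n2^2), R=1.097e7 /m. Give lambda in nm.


1/lambda = R * Z^2 * (1/n1^2 - 1/n2^2)
= 1.097e7 * 1^2 * (1/3^2 - 1/8^2)
= 1.097e7 * 1 * (0.111111 - 0.015625)
= 1.0475e+06 /m
lambda = 1 / 1.0475e+06
= 954.6698 nm

954.6698


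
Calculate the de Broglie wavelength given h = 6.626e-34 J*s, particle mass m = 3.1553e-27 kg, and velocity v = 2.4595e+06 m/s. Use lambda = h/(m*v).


lambda = h / (m * v)
= 6.626e-34 / (3.1553e-27 * 2.4595e+06)
= 6.626e-34 / 7.7605e-21
= 8.5382e-14 m

8.5382e-14


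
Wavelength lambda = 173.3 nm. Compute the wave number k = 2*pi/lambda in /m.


k = 2 * pi / lambda
= 6.2832 / (173.3e-9)
= 6.2832 / 1.7330e-07
= 3.6256e+07 /m

3.6256e+07


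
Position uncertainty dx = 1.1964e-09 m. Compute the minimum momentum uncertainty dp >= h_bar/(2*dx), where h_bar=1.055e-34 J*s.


dp = h_bar / (2 * dx)
= 1.055e-34 / (2 * 1.1964e-09)
= 1.055e-34 / 2.3928e-09
= 4.4091e-26 kg*m/s

4.4091e-26


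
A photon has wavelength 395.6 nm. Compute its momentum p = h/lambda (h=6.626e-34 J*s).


p = h / lambda
= 6.626e-34 / (395.6e-9)
= 6.626e-34 / 3.9560e-07
= 1.6749e-27 kg*m/s

1.6749e-27


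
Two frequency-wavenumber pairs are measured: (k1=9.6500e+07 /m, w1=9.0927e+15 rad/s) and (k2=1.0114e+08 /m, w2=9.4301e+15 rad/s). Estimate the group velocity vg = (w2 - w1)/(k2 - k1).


vg = (w2 - w1) / (k2 - k1)
= (9.4301e+15 - 9.0927e+15) / (1.0114e+08 - 9.6500e+07)
= 3.3740e+14 / 4.6400e+06
= 7.2716e+07 m/s

7.2716e+07


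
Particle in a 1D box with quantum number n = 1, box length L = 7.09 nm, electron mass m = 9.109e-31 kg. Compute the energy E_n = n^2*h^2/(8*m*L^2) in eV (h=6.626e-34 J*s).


E = n^2 * h^2 / (8 * m * L^2)
= 1^2 * (6.626e-34)^2 / (8 * 9.109e-31 * (7.09e-9)^2)
= 1 * 4.3904e-67 / (8 * 9.109e-31 * 5.0268e-17)
= 1.1985e-21 J
= 0.0075 eV

0.0075


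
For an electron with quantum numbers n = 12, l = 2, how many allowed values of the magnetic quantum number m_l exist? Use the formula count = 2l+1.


m_l ranges from -l to +l in integer steps
So m_l goes from -2 to +2
Count = 2l + 1 = 2*2 + 1
= 5

5


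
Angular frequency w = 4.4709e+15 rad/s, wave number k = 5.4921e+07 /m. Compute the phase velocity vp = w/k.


vp = w / k
= 4.4709e+15 / 5.4921e+07
= 8.1406e+07 m/s

8.1406e+07


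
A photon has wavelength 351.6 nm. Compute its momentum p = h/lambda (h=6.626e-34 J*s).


p = h / lambda
= 6.626e-34 / (351.6e-9)
= 6.626e-34 / 3.5160e-07
= 1.8845e-27 kg*m/s

1.8845e-27


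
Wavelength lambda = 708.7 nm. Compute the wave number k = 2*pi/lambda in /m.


k = 2 * pi / lambda
= 6.2832 / (708.7e-9)
= 6.2832 / 7.0870e-07
= 8.8658e+06 /m

8.8658e+06


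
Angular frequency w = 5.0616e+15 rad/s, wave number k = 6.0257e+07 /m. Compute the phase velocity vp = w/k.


vp = w / k
= 5.0616e+15 / 6.0257e+07
= 8.4000e+07 m/s

8.4000e+07


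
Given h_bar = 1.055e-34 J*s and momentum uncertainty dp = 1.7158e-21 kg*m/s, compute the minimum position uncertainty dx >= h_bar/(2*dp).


dx = h_bar / (2 * dp)
= 1.055e-34 / (2 * 1.7158e-21)
= 1.055e-34 / 3.4316e-21
= 3.0744e-14 m

3.0744e-14


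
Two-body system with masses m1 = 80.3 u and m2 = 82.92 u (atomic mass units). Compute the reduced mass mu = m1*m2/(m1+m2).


mu = m1 * m2 / (m1 + m2)
= 80.3 * 82.92 / (80.3 + 82.92)
= 6658.476 / 163.22
= 40.7945 u

40.7945


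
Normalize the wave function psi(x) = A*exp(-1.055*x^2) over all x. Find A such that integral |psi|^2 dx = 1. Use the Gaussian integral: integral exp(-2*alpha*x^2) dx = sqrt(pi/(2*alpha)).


integral |psi|^2 dx = A^2 * sqrt(pi/(2*alpha)) = 1
A^2 = sqrt(2*alpha/pi)
= sqrt(2 * 1.055 / pi)
= 0.819533
A = sqrt(0.819533)
= 0.9053

0.9053


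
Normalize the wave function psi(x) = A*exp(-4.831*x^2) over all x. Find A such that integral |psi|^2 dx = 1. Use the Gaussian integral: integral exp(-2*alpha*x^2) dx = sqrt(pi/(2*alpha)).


integral |psi|^2 dx = A^2 * sqrt(pi/(2*alpha)) = 1
A^2 = sqrt(2*alpha/pi)
= sqrt(2 * 4.831 / pi)
= 1.753713
A = sqrt(1.753713)
= 1.3243

1.3243


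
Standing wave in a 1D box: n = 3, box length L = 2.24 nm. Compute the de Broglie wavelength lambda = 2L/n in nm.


lambda = 2L / n
= 2 * 2.24 / 3
= 4.48 / 3
= 1.4933 nm

1.4933


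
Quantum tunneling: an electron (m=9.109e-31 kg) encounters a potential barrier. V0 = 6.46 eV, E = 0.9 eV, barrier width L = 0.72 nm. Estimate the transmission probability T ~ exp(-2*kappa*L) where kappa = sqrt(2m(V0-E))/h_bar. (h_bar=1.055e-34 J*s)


V0 - E = 5.56 eV = 8.9071e-19 J
kappa = sqrt(2 * m * (V0-E)) / h_bar
= sqrt(2 * 9.109e-31 * 8.9071e-19) / 1.055e-34
= 1.2074e+10 /m
2*kappa*L = 2 * 1.2074e+10 * 0.72e-9
= 17.3872
T = exp(-17.3872) = 2.810902e-08

2.810902e-08


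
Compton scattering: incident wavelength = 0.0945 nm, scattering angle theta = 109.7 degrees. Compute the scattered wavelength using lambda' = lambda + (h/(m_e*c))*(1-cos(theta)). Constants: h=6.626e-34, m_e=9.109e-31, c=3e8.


Compton wavelength: h/(m_e*c) = 2.4247e-12 m
d_lambda = 2.4247e-12 * (1 - cos(109.7 deg))
= 2.4247e-12 * 1.337095
= 3.2421e-12 m = 0.003242 nm
lambda' = 0.0945 + 0.003242
= 0.097742 nm

0.097742


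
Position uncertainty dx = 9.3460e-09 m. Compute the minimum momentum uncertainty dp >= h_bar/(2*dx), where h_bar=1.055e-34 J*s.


dp = h_bar / (2 * dx)
= 1.055e-34 / (2 * 9.3460e-09)
= 1.055e-34 / 1.8692e-08
= 5.6441e-27 kg*m/s

5.6441e-27


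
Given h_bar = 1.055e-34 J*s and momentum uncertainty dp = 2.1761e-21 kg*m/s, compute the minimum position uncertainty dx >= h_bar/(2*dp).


dx = h_bar / (2 * dp)
= 1.055e-34 / (2 * 2.1761e-21)
= 1.055e-34 / 4.3522e-21
= 2.4241e-14 m

2.4241e-14


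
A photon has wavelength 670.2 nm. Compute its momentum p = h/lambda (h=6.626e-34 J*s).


p = h / lambda
= 6.626e-34 / (670.2e-9)
= 6.626e-34 / 6.7020e-07
= 9.8866e-28 kg*m/s

9.8866e-28


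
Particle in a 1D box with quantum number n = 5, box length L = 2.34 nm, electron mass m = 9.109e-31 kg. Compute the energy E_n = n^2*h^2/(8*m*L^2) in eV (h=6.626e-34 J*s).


E = n^2 * h^2 / (8 * m * L^2)
= 5^2 * (6.626e-34)^2 / (8 * 9.109e-31 * (2.34e-9)^2)
= 25 * 4.3904e-67 / (8 * 9.109e-31 * 5.4756e-18)
= 2.7507e-19 J
= 1.7171 eV

1.7171


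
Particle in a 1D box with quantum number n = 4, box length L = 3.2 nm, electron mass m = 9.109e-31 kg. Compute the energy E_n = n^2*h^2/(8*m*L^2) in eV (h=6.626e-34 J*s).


E = n^2 * h^2 / (8 * m * L^2)
= 4^2 * (6.626e-34)^2 / (8 * 9.109e-31 * (3.2e-9)^2)
= 16 * 4.3904e-67 / (8 * 9.109e-31 * 1.0240e-17)
= 9.4137e-20 J
= 0.5876 eV

0.5876


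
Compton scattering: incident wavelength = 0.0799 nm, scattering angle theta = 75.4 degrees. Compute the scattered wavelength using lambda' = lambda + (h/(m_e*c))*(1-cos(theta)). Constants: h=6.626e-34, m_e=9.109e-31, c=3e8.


Compton wavelength: h/(m_e*c) = 2.4247e-12 m
d_lambda = 2.4247e-12 * (1 - cos(75.4 deg))
= 2.4247e-12 * 0.747931
= 1.8135e-12 m = 0.001814 nm
lambda' = 0.0799 + 0.001814
= 0.081714 nm

0.081714


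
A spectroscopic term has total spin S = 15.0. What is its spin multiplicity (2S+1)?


Spin multiplicity = 2S + 1
= 2 * 15.0 + 1
= 30.0 + 1
= 31

31


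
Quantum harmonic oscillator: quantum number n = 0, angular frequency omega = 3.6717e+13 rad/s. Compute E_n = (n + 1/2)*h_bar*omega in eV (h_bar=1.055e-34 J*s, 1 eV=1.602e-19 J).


E = (n + 1/2) * h_bar * omega
= (0 + 0.5) * 1.055e-34 * 3.6717e+13
= 0.5 * 3.8736e-21
= 1.9368e-21 J
= 0.0121 eV

0.0121


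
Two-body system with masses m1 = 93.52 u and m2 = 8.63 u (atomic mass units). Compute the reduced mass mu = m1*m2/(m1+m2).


mu = m1 * m2 / (m1 + m2)
= 93.52 * 8.63 / (93.52 + 8.63)
= 807.0776 / 102.15
= 7.9009 u

7.9009


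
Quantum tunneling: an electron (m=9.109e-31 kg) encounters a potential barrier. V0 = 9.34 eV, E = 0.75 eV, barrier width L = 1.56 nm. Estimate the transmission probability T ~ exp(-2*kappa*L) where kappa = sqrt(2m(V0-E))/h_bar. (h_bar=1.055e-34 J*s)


V0 - E = 8.59 eV = 1.3761e-18 J
kappa = sqrt(2 * m * (V0-E)) / h_bar
= sqrt(2 * 9.109e-31 * 1.3761e-18) / 1.055e-34
= 1.5008e+10 /m
2*kappa*L = 2 * 1.5008e+10 * 1.56e-9
= 46.8253
T = exp(-46.8253) = 4.613624e-21

4.613624e-21


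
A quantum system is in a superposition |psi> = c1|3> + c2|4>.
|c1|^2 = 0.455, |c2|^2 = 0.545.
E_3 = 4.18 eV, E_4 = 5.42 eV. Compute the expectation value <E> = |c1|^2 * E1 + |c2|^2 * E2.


<E> = |c1|^2 * E1 + |c2|^2 * E2
= 0.455 * 4.18 + 0.545 * 5.42
= 1.9019 + 2.9539
= 4.8558 eV

4.8558


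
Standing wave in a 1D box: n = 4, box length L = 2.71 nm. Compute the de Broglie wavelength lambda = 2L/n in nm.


lambda = 2L / n
= 2 * 2.71 / 4
= 5.42 / 4
= 1.355 nm

1.355


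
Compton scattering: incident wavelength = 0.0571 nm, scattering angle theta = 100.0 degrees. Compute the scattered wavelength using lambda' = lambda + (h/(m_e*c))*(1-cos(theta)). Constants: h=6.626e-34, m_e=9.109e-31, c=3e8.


Compton wavelength: h/(m_e*c) = 2.4247e-12 m
d_lambda = 2.4247e-12 * (1 - cos(100.0 deg))
= 2.4247e-12 * 1.173648
= 2.8458e-12 m = 0.002846 nm
lambda' = 0.0571 + 0.002846
= 0.059946 nm

0.059946
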